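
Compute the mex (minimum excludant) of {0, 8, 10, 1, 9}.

2

The values 0, 1 are all present; 2 is the first non-negative integer missing from the set.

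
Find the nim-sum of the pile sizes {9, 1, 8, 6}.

6

Write each in binary and XOR column by column:
  1001  (9)
  0001  (1)
  1000  (8)
  0110  (6)
  ----
  0110  (6)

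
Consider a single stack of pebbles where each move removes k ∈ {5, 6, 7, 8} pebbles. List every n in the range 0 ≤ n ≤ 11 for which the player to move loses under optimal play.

0, 1, 2, 3, 4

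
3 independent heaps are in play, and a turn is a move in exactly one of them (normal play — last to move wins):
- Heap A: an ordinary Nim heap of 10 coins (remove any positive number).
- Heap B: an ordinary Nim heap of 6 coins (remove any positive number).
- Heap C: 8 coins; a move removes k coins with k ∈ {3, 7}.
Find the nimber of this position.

Heap A is a plain Nim heap of size 10, so its Grundy value is 10.
Heap B is a plain Nim heap of size 6, so its Grundy value is 6.
Grundy values for heap C (subtraction set {3, 7}):
g(0) = mex{} = 0
g(1) = mex{} = 0
g(2) = mex{} = 0
g(3) = mex{0} = 1
g(4) = mex{0} = 1
g(5) = mex{0} = 1
g(6) = mex{1} = 0
g(7) = mex{0,1} = 2
g(8) = mex{0,1} = 2
So g(8) = 2.
The value of a disjunctive sum is the nim-sum of the parts.
Combined value = 10 ⊕ 6 ⊕ 2 = 14.

14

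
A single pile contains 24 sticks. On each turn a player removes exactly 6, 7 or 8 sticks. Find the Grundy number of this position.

Compute g(0), g(1), … for moves {6, 7, 8}:
k:     0  1  2  3  4  5  6  7  8  9 10 11 12 13 14 15 16 17 18 19 20 21 22 23 24
g(k):  0  0  0  0  0  0  1  1  1  1  1  1  2  2  0  0  0  0  0  0  1  1  1  1  1
So g(24) = 1.

1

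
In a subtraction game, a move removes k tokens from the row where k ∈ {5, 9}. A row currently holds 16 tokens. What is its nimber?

Compute g(0), g(1), … for moves {5, 9}:
k:     0  1  2  3  4  5  6  7  8  9 10 11 12 13 14 15 16
g(k):  0  0  0  0  0  1  1  1  1  1  2  2  2  2  0  0  0
So g(16) = 0.

0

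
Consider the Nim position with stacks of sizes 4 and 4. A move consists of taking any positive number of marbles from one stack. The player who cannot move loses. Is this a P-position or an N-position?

Nim-sum: 4 XOR 4 = 0.
The nim-sum is 0, so this is a P-position: the player to move is in a losing position under optimal play.

P-position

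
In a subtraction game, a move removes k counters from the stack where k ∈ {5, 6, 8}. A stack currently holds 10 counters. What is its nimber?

2

Grundy values for subtraction set {5, 6, 8}:
k:     0  1  2  3  4  5  6  7  8  9 10
g(k):  0  0  0  0  0  1  1  1  1  1  2
So g(10) = 2.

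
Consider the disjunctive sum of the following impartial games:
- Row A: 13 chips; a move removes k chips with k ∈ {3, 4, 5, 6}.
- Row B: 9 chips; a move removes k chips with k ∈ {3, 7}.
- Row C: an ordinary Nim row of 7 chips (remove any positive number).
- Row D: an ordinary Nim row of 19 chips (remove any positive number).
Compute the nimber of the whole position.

20

Grundy values for row A (subtraction set {3, 4, 5, 6}):
g(0) = mex{} = 0
g(1) = mex{} = 0
g(2) = mex{} = 0
g(3) = mex{0} = 1
g(4) = mex{0} = 1
g(5) = mex{0} = 1
g(6) = mex{0,1} = 2
g(7) = mex{0,1} = 2
g(8) = mex{0,1} = 2
g(9) = mex{1,2} = 0
g(10) = mex{1,2} = 0
g(11) = mex{1,2} = 0
g(12) = mex{0,2} = 1
g(13) = mex{0,2} = 1
So g(13) = 1.
For row B, compute g(0), g(1), … with moves {3, 7}:
g(0) = mex{} = 0
g(1) = mex{} = 0
g(2) = mex{} = 0
g(3) = mex{0} = 1
g(4) = mex{0} = 1
g(5) = mex{0} = 1
g(6) = mex{1} = 0
g(7) = mex{0,1} = 2
g(8) = mex{0,1} = 2
g(9) = mex{0} = 1
So g(9) = 1.
Row C is a plain Nim row of size 7, so its Grundy value is 7.
Row D is a plain Nim row of size 19, so its Grundy value is 19.
By the Sprague-Grundy theorem, the Grundy value of a sum of independent games is the XOR of the component values.
Combined value = 1 ⊕ 1 ⊕ 7 ⊕ 19 = 20.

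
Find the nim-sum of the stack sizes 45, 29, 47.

31

Compute the nim-sum pairwise:
45 ^ 29 = 48
48 ^ 47 = 31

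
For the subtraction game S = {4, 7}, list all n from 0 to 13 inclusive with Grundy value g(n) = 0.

0, 1, 2, 3, 11, 12, 13

Build the Grundy sequence with g(k) = mex{g(k−s) : s ∈ {4, 7}, s ≤ k}:
k:     0  1  2  3  4  5  6  7  8  9 10 11 12 13
g(k):  0  0  0  0  1  1  1  1  2  2  2  0  0  0
The P-positions (g = 0) in 0..13 are 0, 1, 2, 3, 11, 12, 13.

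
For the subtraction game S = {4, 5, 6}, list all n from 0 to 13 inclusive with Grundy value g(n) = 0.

0, 1, 2, 3, 10, 11, 12, 13

Build the Grundy sequence with g(k) = mex{g(k−s) : s ∈ {4, 5, 6}, s ≤ k}:
g(0) = mex{} = 0
g(1) = mex{} = 0
g(2) = mex{} = 0
g(3) = mex{} = 0
g(4) = mex{0} = 1
g(5) = mex{0} = 1
g(6) = mex{0} = 1
g(7) = mex{0} = 1
g(8) = mex{0,1} = 2
g(9) = mex{0,1} = 2
g(10) = mex{1} = 0
g(11) = mex{1} = 0
g(12) = mex{1,2} = 0
g(13) = mex{1,2} = 0
The P-positions (g = 0) in 0..13 are 0, 1, 2, 3, 10, 11, 12, 13.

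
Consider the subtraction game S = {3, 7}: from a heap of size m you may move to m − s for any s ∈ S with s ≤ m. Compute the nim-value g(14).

1

Grundy values for subtraction set {3, 7}:
k:     0  1  2  3  4  5  6  7  8  9 10 11 12 13 14
g(k):  0  0  0  1  1  1  0  2  2  1  0  0  0  1  1
So g(14) = 1.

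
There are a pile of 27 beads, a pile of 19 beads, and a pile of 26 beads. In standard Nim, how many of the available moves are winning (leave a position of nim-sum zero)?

3

Compute the nim-sum pairwise:
27 ⊕ 19 = 8
8 ⊕ 26 = 18
The overall nim-sum is X = 18. A pile of size p has a winning move iff p XOR X < p (reduce it to p XOR X).
  27: 27 XOR 18 = 9 < 27 — winning move (to 9).
  19: 19 XOR 18 = 1 < 19 — winning move (to 1).
  26: 26 XOR 18 = 8 < 26 — winning move (to 8).
That gives 3 winning moves.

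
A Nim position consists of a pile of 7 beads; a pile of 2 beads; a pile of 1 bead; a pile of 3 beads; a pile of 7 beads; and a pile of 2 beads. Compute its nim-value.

2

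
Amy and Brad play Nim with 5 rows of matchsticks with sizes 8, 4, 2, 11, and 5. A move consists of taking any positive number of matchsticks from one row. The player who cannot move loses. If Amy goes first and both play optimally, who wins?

Compute the nim-sum pairwise:
8 ^ 4 = 12
12 ^ 2 = 14
14 ^ 11 = 5
5 ^ 5 = 0
The nim-sum is 0, so this is a P-position: the player to move is in a losing position under optimal play; Amy is about to move from it and so loses — Brad wins.

Brad wins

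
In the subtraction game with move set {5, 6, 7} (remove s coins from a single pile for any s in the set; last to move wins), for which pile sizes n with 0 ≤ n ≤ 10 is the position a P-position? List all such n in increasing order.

0, 1, 2, 3, 4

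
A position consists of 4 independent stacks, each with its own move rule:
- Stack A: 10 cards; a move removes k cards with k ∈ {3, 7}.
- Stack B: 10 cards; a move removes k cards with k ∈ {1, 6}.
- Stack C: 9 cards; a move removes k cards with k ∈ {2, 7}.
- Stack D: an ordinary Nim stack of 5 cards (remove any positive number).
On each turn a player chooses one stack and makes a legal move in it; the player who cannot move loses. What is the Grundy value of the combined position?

4

For stack A, compute g(0), g(1), … with moves {3, 7}:
k:     0  1  2  3  4  5  6  7  8  9 10
g(k):  0  0  0  1  1  1  0  2  2  1  0
So g(10) = 0.
Build the Grundy sequence for stack B with g(k) = mex{g(k−s) : s ∈ {1, 6}, s ≤ k}:
g(0) = mex{} = 0
g(1) = mex{0} = 1
g(2) = mex{1} = 0
g(3) = mex{0} = 1
g(4) = mex{1} = 0
g(5) = mex{0} = 1
g(6) = mex{0,1} = 2
g(7) = mex{1,2} = 0
g(8) = mex{0} = 1
g(9) = mex{1} = 0
g(10) = mex{0} = 1
So g(10) = 1.
For stack C, compute g(0), g(1), … with moves {2, 7}:
g(0) = mex{} = 0
g(1) = mex{} = 0
g(2) = mex{0} = 1
g(3) = mex{0} = 1
g(4) = mex{1} = 0
g(5) = mex{1} = 0
g(6) = mex{0} = 1
g(7) = mex{0} = 1
g(8) = mex{0,1} = 2
g(9) = mex{1} = 0
So g(9) = 0.
Stack D is a plain Nim stack of size 5, so its Grundy value is 5.
By the Sprague-Grundy theorem, the Grundy value of a sum of independent games is the XOR of the component values.
Combined value = 0 XOR 1 XOR 0 XOR 5 = 4.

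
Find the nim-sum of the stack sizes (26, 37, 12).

51

In binary:
  011010  (26)
  100101  (37)
  001100  (12)
  ------
  110011  (51)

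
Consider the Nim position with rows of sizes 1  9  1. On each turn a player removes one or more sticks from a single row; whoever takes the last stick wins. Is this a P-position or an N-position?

N-position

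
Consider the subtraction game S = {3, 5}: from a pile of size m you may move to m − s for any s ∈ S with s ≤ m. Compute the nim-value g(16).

0

Grundy values for subtraction set {3, 5}:
k:     0  1  2  3  4  5  6  7  8  9 10 11 12 13 14 15 16
g(k):  0  0  0  1  1  1  2  2  0  0  0  1  1  1  2  2  0
So g(16) = 0.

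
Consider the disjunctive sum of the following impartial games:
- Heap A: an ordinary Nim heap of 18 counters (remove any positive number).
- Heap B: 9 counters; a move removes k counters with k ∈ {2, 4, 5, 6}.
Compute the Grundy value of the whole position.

18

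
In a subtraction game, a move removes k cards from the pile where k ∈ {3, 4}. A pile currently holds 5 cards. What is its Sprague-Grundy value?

Compute g(0), g(1), … for moves {3, 4}:
k:     0  1  2  3  4  5
g(k):  0  0  0  1  1  1
So g(5) = 1.

1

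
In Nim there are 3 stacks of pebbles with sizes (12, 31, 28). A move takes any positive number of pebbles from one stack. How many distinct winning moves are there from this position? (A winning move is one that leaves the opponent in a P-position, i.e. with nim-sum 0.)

In binary:
  01100  (12)
  11111  (31)
  11100  (28)
  -----
  01111  (15)
The overall nim-sum is X = 15. A stack of size p has a winning move iff p XOR X < p (reduce it to p XOR X).
  12: 12 XOR 15 = 3 < 12 — winning move (to 3).
  31: 31 XOR 15 = 16 < 31 — winning move (to 16).
  28: 28 XOR 15 = 19 < 28 — winning move (to 19).
That gives 3 winning moves.

3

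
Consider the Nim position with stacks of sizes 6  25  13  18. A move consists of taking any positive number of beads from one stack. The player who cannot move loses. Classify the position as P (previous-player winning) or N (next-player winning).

Bitwise XOR of the heap sizes:
  00110  (6)
  11001  (25)
  01101  (13)
  10010  (18)
  -----
  00000  (0)
The nim-sum is 0, so this is a P-position: the player to move is in a losing position under optimal play.

P-position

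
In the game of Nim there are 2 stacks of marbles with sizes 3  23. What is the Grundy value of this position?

Compute the nim-sum pairwise:
3 ^ 23 = 20

20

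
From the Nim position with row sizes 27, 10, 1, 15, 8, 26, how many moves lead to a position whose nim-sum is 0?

Compute the nim-sum pairwise:
27 XOR 10 = 17
17 XOR 1 = 16
16 XOR 15 = 31
31 XOR 8 = 23
23 XOR 26 = 13
The overall nim-sum is X = 13. A row of size p has a winning move iff p XOR X < p (reduce it to p XOR X).
  27: 27 XOR 13 = 22 < 27 — winning move (to 22).
  10: 10 XOR 13 = 7 < 10 — winning move (to 7).
  1: 1 XOR 13 = 12 ≥ 1 — no move.
  15: 15 XOR 13 = 2 < 15 — winning move (to 2).
  8: 8 XOR 13 = 5 < 8 — winning move (to 5).
  26: 26 XOR 13 = 23 < 26 — winning move (to 23).
That gives 5 winning moves.

5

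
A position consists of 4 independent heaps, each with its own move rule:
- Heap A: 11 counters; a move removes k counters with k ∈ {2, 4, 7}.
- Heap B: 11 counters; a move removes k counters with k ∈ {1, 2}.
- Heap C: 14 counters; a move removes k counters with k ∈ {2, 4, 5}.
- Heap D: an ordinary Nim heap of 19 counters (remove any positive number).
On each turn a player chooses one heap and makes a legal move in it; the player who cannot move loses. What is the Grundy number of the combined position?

16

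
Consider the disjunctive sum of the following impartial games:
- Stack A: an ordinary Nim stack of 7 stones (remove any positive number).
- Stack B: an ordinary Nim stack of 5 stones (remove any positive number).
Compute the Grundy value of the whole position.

2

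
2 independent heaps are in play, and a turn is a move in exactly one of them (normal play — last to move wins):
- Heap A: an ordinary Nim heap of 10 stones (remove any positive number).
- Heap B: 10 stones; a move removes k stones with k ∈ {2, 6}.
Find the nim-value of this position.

Heap A is a plain Nim heap of size 10, so its Grundy value is 10.
Grundy values for heap B (subtraction set {2, 6}):
k:     0  1  2  3  4  5  6  7  8  9 10
g(k):  0  0  1  1  0  0  1  1  0  0  1
So g(10) = 1.
By the Sprague-Grundy theorem, the Grundy value of a sum of independent games is the XOR of the component values.
Combined value = 10 XOR 1 = 11.

11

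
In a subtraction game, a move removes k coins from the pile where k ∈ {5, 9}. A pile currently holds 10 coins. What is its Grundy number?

Compute g(0), g(1), … for moves {5, 9}:
k:     0  1  2  3  4  5  6  7  8  9 10
g(k):  0  0  0  0  0  1  1  1  1  1  2
So g(10) = 2.

2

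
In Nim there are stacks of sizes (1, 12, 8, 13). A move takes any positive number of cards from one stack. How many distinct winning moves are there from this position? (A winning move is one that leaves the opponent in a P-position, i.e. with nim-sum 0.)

3

Bitwise XOR of the heap sizes:
  0001  (1)
  1100  (12)
  1000  (8)
  1101  (13)
  ----
  1000  (8)
The overall nim-sum is X = 8. A stack of size p has a winning move iff p XOR X < p (reduce it to p XOR X).
  1: 1 XOR 8 = 9 ≥ 1 — no move.
  12: 12 XOR 8 = 4 < 12 — winning move (to 4).
  8: 8 XOR 8 = 0 < 8 — winning move (to 0).
  13: 13 XOR 8 = 5 < 13 — winning move (to 5).
That gives 3 winning moves.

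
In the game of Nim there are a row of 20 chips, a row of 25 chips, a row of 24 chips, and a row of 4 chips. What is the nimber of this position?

Compute the nim-sum pairwise:
20 ^ 25 = 13
13 ^ 24 = 21
21 ^ 4 = 17

17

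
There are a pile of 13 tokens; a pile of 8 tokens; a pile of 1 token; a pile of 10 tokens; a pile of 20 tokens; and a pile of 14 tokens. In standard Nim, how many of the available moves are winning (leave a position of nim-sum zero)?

Nim-sum: 13 ⊕ 8 ⊕ 1 ⊕ 10 ⊕ 20 ⊕ 14 = 20.
The overall nim-sum is X = 20. A pile of size p has a winning move iff p XOR X < p (reduce it to p XOR X).
  13: 13 XOR 20 = 25 ≥ 13 — no move.
  8: 8 XOR 20 = 28 ≥ 8 — no move.
  1: 1 XOR 20 = 21 ≥ 1 — no move.
  10: 10 XOR 20 = 30 ≥ 10 — no move.
  20: 20 XOR 20 = 0 < 20 — winning move (to 0).
  14: 14 XOR 20 = 26 ≥ 14 — no move.
That gives 1 winning move.

1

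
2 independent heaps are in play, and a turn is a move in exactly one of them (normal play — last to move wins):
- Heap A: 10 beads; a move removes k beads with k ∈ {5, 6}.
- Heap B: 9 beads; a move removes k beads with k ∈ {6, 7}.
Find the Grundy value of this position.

For heap A, compute g(0), g(1), … with moves {5, 6}:
k:     0  1  2  3  4  5  6  7  8  9 10
g(k):  0  0  0  0  0  1  1  1  1  1  2
So g(10) = 2.
Grundy values for heap B (subtraction set {6, 7}):
k:     0  1  2  3  4  5  6  7  8  9
g(k):  0  0  0  0  0  0  1  1  1  1
So g(9) = 1.
The value of a disjunctive sum is the nim-sum of the parts.
Combined value = 2 XOR 1 = 3.

3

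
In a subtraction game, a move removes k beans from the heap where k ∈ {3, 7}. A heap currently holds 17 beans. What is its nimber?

2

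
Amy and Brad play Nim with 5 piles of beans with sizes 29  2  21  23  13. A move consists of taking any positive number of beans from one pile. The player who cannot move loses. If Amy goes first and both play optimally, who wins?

Amy wins

In binary:
  11101  (29)
  00010  (2)
  10101  (21)
  10111  (23)
  01101  (13)
  -----
  10000  (16)
The nim-sum is 16 ≠ 0, so this is an N-position: the player to move can win; Amy has a winning move.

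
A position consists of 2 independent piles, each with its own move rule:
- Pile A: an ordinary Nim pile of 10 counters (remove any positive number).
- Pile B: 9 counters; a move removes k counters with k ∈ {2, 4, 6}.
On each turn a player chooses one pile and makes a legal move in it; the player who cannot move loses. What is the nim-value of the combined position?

10

Pile A is a plain Nim pile of size 10, so its Grundy value is 10.
For pile B, compute g(0), g(1), … with moves {2, 4, 6}:
g(0) = mex{} = 0
g(1) = mex{} = 0
g(2) = mex{0} = 1
g(3) = mex{0} = 1
g(4) = mex{0,1} = 2
g(5) = mex{0,1} = 2
g(6) = mex{0,1,2} = 3
g(7) = mex{0,1,2} = 3
g(8) = mex{1,2,3} = 0
g(9) = mex{1,2,3} = 0
So g(9) = 0.
By the Sprague-Grundy theorem, the Grundy value of a sum of independent games is the XOR of the component values.
Combined value = 10 XOR 0 = 10.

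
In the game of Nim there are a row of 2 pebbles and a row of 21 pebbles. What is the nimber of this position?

23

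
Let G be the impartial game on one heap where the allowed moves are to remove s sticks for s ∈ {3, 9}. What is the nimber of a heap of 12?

0

Build the Grundy sequence with g(k) = mex{g(k−s) : s ∈ {3, 9}, s ≤ k}:
k:     0  1  2  3  4  5  6  7  8  9 10 11 12
g(k):  0  0  0  1  1  1  0  0  0  1  1  1  0
So g(12) = 0.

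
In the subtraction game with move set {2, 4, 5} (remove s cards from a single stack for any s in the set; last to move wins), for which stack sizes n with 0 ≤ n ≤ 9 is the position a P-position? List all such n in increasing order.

0, 1, 7, 8

Compute g(0), g(1), … for moves {2, 4, 5}:
g(0) = mex{} = 0
g(1) = mex{} = 0
g(2) = mex{0} = 1
g(3) = mex{0} = 1
g(4) = mex{0,1} = 2
g(5) = mex{0,1} = 2
g(6) = mex{0,1,2} = 3
g(7) = mex{1,2} = 0
g(8) = mex{1,2,3} = 0
g(9) = mex{0,2} = 1
The P-positions (g = 0) in 0..9 are 0, 1, 7, 8.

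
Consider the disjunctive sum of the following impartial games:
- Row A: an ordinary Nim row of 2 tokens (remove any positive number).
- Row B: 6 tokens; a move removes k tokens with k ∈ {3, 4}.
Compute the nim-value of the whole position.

0

Row A is a plain Nim row of size 2, so its Grundy value is 2.
Grundy values for row B (subtraction set {3, 4}):
g(0) = mex{} = 0
g(1) = mex{} = 0
g(2) = mex{} = 0
g(3) = mex{0} = 1
g(4) = mex{0} = 1
g(5) = mex{0} = 1
g(6) = mex{0,1} = 2
So g(6) = 2.
By the Sprague-Grundy theorem, the Grundy value of a sum of independent games is the XOR of the component values.
Combined value = 2 ⊕ 2 = 0.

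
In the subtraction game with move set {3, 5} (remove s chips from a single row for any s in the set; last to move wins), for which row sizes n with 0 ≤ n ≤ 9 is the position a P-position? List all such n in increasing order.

0, 1, 2, 8, 9

Compute g(0), g(1), … for moves {3, 5}:
k:     0  1  2  3  4  5  6  7  8  9
g(k):  0  0  0  1  1  1  2  2  0  0
The P-positions (g = 0) in 0..9 are 0, 1, 2, 8, 9.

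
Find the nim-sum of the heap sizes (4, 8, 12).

0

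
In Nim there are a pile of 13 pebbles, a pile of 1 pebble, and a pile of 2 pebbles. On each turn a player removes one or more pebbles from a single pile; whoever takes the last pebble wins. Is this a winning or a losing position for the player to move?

Winning position

In binary:
  1101  (13)
  0001  (1)
  0010  (2)
  ----
  1110  (14)
The nim-sum is 14 ≠ 0, so this is an N-position: the player to move can win.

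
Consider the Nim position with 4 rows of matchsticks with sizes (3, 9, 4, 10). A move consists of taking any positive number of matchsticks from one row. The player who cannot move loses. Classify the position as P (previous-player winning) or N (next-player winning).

N-position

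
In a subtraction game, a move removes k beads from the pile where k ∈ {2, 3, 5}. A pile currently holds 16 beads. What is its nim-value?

1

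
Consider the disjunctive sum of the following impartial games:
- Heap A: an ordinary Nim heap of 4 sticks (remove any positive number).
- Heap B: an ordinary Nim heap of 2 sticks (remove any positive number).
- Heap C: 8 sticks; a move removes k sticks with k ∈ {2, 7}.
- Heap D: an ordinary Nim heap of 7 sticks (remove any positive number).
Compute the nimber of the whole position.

3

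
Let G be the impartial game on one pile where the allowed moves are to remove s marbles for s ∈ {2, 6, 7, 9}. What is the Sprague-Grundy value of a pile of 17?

1

Build the Grundy sequence with g(k) = mex{g(k−s) : s ∈ {2, 6, 7, 9}, s ≤ k}:
k:     0  1  2  3  4  5  6  7  8  9 10 11 12 13 14 15 16 17
g(k):  0  0  1  1  0  0  1  1  2  2  3  3  2  2  3  0  0  1
So g(17) = 1.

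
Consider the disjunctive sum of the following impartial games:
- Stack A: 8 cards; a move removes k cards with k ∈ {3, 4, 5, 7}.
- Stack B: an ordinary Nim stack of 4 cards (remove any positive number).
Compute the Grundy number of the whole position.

Grundy values for stack A (subtraction set {3, 4, 5, 7}):
g(0) = mex{} = 0
g(1) = mex{} = 0
g(2) = mex{} = 0
g(3) = mex{0} = 1
g(4) = mex{0} = 1
g(5) = mex{0} = 1
g(6) = mex{0,1} = 2
g(7) = mex{0,1} = 2
g(8) = mex{0,1} = 2
So g(8) = 2.
Stack B is a plain Nim stack of size 4, so its Grundy value is 4.
By the Sprague-Grundy theorem, the Grundy value of a sum of independent games is the XOR of the component values.
Combined value = 2 ⊕ 4 = 6.

6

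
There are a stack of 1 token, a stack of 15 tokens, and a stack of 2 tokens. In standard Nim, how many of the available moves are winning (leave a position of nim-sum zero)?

1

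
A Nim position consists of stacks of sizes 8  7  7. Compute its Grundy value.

Nim-sum: 8 ⊕ 7 ⊕ 7 = 8.

8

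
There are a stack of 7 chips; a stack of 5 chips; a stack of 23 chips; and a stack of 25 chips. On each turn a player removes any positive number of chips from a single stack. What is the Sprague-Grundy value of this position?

Nim-sum: 7 ⊕ 5 ⊕ 23 ⊕ 25 = 12.

12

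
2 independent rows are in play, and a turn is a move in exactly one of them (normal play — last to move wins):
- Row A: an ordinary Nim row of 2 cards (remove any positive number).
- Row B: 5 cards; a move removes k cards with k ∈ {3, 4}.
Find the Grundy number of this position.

3

Row A is a plain Nim row of size 2, so its Grundy value is 2.
For row B, compute g(0), g(1), … with moves {3, 4}:
k:     0  1  2  3  4  5
g(k):  0  0  0  1  1  1
So g(5) = 1.
By the Sprague-Grundy theorem, the Grundy value of a sum of independent games is the XOR of the component values.
Combined value = 2 ⊕ 1 = 3.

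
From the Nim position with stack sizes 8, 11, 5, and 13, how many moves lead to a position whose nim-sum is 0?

3

Nim-sum: 8 XOR 11 XOR 5 XOR 13 = 11.
The overall nim-sum is X = 11. A stack of size p has a winning move iff p XOR X < p (reduce it to p XOR X).
  8: 8 XOR 11 = 3 < 8 — winning move (to 3).
  11: 11 XOR 11 = 0 < 11 — winning move (to 0).
  5: 5 XOR 11 = 14 ≥ 5 — no move.
  13: 13 XOR 11 = 6 < 13 — winning move (to 6).
That gives 3 winning moves.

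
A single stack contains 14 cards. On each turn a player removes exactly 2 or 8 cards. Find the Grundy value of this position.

0

Build the Grundy sequence with g(k) = mex{g(k−s) : s ∈ {2, 8}, s ≤ k}:
k:     0  1  2  3  4  5  6  7  8  9 10 11 12 13 14
g(k):  0  0  1  1  0  0  1  1  2  2  0  0  1  1  0
So g(14) = 0.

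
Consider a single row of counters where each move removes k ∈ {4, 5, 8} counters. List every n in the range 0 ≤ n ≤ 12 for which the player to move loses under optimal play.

0, 1, 2, 3, 12

Build the Grundy sequence with g(k) = mex{g(k−s) : s ∈ {4, 5, 8}, s ≤ k}:
g(0) = mex{} = 0
g(1) = mex{} = 0
g(2) = mex{} = 0
g(3) = mex{} = 0
g(4) = mex{0} = 1
g(5) = mex{0} = 1
g(6) = mex{0} = 1
g(7) = mex{0} = 1
g(8) = mex{0,1} = 2
g(9) = mex{0,1} = 2
g(10) = mex{0,1} = 2
g(11) = mex{0,1} = 2
g(12) = mex{1,2} = 0
The P-positions (g = 0) in 0..12 are 0, 1, 2, 3, 12.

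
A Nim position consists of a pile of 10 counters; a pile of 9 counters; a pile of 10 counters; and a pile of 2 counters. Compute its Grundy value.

Nim-sum: 10 ⊕ 9 ⊕ 10 ⊕ 2 = 11.

11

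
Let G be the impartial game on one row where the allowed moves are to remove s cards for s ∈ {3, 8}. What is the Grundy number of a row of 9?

1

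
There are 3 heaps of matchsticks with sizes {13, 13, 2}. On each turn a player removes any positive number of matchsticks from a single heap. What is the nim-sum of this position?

Compute the nim-sum pairwise:
13 ⊕ 13 = 0
0 ⊕ 2 = 2

2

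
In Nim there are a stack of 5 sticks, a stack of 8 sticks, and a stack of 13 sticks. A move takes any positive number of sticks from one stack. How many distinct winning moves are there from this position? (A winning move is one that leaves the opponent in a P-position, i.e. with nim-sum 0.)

0

Bitwise XOR of the heap sizes:
  0101  (5)
  1000  (8)
  1101  (13)
  ----
  0000  (0)
The nim-sum is already 0, so every move leaves a nonzero nim-sum — there are no winning moves.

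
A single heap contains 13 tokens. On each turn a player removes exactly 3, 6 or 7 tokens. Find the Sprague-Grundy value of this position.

Compute g(0), g(1), … for moves {3, 6, 7}:
k:     0  1  2  3  4  5  6  7  8  9 10 11 12 13
g(k):  0  0  0  1  1  1  2  2  2  3  0  0  0  1
So g(13) = 1.

1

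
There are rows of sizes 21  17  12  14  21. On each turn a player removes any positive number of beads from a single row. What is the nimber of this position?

Compute the nim-sum pairwise:
21 ^ 17 = 4
4 ^ 12 = 8
8 ^ 14 = 6
6 ^ 21 = 19

19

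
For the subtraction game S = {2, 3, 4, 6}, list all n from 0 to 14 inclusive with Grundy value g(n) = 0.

0, 1, 8, 9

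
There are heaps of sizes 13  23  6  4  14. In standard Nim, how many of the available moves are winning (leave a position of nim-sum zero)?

1

Bitwise XOR of the heap sizes:
  01101  (13)
  10111  (23)
  00110  (6)
  00100  (4)
  01110  (14)
  -----
  10110  (22)
The overall nim-sum is X = 22. A heap of size p has a winning move iff p XOR X < p (reduce it to p XOR X).
  13: 13 XOR 22 = 27 ≥ 13 — no move.
  23: 23 XOR 22 = 1 < 23 — winning move (to 1).
  6: 6 XOR 22 = 16 ≥ 6 — no move.
  4: 4 XOR 22 = 18 ≥ 4 — no move.
  14: 14 XOR 22 = 24 ≥ 14 — no move.
That gives 1 winning move.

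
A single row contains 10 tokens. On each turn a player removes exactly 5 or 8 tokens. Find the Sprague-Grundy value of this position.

Grundy values for subtraction set {5, 8}:
g(0) = mex{} = 0
g(1) = mex{} = 0
g(2) = mex{} = 0
g(3) = mex{} = 0
g(4) = mex{} = 0
g(5) = mex{0} = 1
g(6) = mex{0} = 1
g(7) = mex{0} = 1
g(8) = mex{0} = 1
g(9) = mex{0} = 1
g(10) = mex{0,1} = 2
So g(10) = 2.

2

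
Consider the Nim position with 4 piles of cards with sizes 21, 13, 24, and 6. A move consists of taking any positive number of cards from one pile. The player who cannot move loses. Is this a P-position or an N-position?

N-position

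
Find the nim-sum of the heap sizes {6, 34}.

36

Bitwise XOR of the heap sizes:
  000110  (6)
  100010  (34)
  ------
  100100  (36)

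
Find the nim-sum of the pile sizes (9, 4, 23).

26

Compute the nim-sum pairwise:
9 ⊕ 4 = 13
13 ⊕ 23 = 26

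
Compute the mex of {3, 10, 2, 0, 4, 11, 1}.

5

The values 0, 1, 2, 3, 4 are all present; 5 is the first non-negative integer missing from the set.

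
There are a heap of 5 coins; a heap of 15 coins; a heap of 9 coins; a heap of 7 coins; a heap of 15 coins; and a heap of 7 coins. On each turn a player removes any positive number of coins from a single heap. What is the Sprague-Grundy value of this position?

Nim-sum: 5 XOR 15 XOR 9 XOR 7 XOR 15 XOR 7 = 12.

12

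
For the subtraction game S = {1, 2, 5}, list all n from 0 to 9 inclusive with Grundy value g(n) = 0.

Build the Grundy sequence with g(k) = mex{g(k−s) : s ∈ {1, 2, 5}, s ≤ k}:
k:     0  1  2  3  4  5  6  7  8  9
g(k):  0  1  2  0  1  2  0  1  2  0
The P-positions (g = 0) in 0..9 are 0, 3, 6, 9.

0, 3, 6, 9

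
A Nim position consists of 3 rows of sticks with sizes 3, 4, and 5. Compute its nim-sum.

2

Compute the nim-sum pairwise:
3 ⊕ 4 = 7
7 ⊕ 5 = 2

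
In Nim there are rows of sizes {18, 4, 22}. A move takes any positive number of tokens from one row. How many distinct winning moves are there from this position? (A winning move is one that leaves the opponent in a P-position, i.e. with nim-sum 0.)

0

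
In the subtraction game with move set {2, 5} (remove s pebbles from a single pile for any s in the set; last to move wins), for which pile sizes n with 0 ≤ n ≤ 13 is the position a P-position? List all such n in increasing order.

0, 1, 4, 7, 8, 11

Build the Grundy sequence with g(k) = mex{g(k−s) : s ∈ {2, 5}, s ≤ k}:
k:     0  1  2  3  4  5  6  7  8  9 10 11 12 13
g(k):  0  0  1  1  0  2  1  0  0  1  1  0  2  1
The P-positions (g = 0) in 0..13 are 0, 1, 4, 7, 8, 11.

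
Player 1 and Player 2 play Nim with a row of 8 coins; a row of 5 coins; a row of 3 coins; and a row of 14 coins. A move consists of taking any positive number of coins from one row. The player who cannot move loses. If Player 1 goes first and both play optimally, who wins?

Compute the nim-sum pairwise:
8 ⊕ 5 = 13
13 ⊕ 3 = 14
14 ⊕ 14 = 0
The nim-sum is 0, so this is a P-position: the player to move is in a losing position under optimal play; Player 1 is about to move from it and so loses — Player 2 wins.

Player 2 wins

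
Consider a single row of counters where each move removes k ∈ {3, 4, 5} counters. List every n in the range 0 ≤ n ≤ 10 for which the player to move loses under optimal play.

Compute g(0), g(1), … for moves {3, 4, 5}:
g(0) = mex{} = 0
g(1) = mex{} = 0
g(2) = mex{} = 0
g(3) = mex{0} = 1
g(4) = mex{0} = 1
g(5) = mex{0} = 1
g(6) = mex{0,1} = 2
g(7) = mex{0,1} = 2
g(8) = mex{1} = 0
g(9) = mex{1,2} = 0
g(10) = mex{1,2} = 0
The P-positions (g = 0) in 0..10 are 0, 1, 2, 8, 9, 10.

0, 1, 2, 8, 9, 10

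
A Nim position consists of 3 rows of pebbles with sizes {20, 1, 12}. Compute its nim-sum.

25

Compute the nim-sum pairwise:
20 ^ 1 = 21
21 ^ 12 = 25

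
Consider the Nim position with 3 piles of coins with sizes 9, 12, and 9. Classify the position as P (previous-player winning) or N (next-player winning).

N-position

Nim-sum: 9 ^ 12 ^ 9 = 12.
The nim-sum is 12 ≠ 0, so this is an N-position: the player to move can win.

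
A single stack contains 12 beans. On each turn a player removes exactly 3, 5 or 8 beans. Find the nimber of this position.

0

Grundy values for subtraction set {3, 5, 8}:
k:     0  1  2  3  4  5  6  7  8  9 10 11 12
g(k):  0  0  0  1  1  1  2  2  2  3  3  0  0
So g(12) = 0.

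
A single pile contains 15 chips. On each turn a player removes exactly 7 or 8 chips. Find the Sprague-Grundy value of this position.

0

Compute g(0), g(1), … for moves {7, 8}:
k:     0  1  2  3  4  5  6  7  8  9 10 11 12 13 14 15
g(k):  0  0  0  0  0  0  0  1  1  1  1  1  1  1  2  0
So g(15) = 0.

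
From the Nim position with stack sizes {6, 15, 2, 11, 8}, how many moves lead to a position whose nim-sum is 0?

Compute the nim-sum pairwise:
6 ⊕ 15 = 9
9 ⊕ 2 = 11
11 ⊕ 11 = 0
0 ⊕ 8 = 8
The overall nim-sum is X = 8. A stack of size p has a winning move iff p XOR X < p (reduce it to p XOR X).
  6: 6 XOR 8 = 14 ≥ 6 — no move.
  15: 15 XOR 8 = 7 < 15 — winning move (to 7).
  2: 2 XOR 8 = 10 ≥ 2 — no move.
  11: 11 XOR 8 = 3 < 11 — winning move (to 3).
  8: 8 XOR 8 = 0 < 8 — winning move (to 0).
That gives 3 winning moves.

3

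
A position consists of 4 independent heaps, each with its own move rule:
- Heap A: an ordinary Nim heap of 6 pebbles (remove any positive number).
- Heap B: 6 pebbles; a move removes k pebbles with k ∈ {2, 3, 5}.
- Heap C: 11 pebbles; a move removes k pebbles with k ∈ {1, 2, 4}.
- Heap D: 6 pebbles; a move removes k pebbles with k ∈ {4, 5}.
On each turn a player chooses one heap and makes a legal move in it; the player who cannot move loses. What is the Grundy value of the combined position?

Heap A is a plain Nim heap of size 6, so its Grundy value is 6.
Grundy values for heap B (subtraction set {2, 3, 5}):
k:     0  1  2  3  4  5  6
g(k):  0  0  1  1  2  2  3
So g(6) = 3.
Build the Grundy sequence for heap C with g(k) = mex{g(k−s) : s ∈ {1, 2, 4}, s ≤ k}:
g(0) = mex{} = 0
g(1) = mex{0} = 1
g(2) = mex{0,1} = 2
g(3) = mex{1,2} = 0
g(4) = mex{0,2} = 1
g(5) = mex{0,1} = 2
g(6) = mex{1,2} = 0
g(7) = mex{0,2} = 1
g(8) = mex{0,1} = 2
g(9) = mex{1,2} = 0
g(10) = mex{0,2} = 1
g(11) = mex{0,1} = 2
So g(11) = 2.
Grundy values for heap D (subtraction set {4, 5}):
k:     0  1  2  3  4  5  6
g(k):  0  0  0  0  1  1  1
So g(6) = 1.
The value of a disjunctive sum is the nim-sum of the parts.
Combined value = 6 XOR 3 XOR 2 XOR 1 = 6.

6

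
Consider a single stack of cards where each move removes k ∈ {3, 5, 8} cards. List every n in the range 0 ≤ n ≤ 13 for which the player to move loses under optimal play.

0, 1, 2, 11, 12, 13

Build the Grundy sequence with g(k) = mex{g(k−s) : s ∈ {3, 5, 8}, s ≤ k}:
g(0) = mex{} = 0
g(1) = mex{} = 0
g(2) = mex{} = 0
g(3) = mex{0} = 1
g(4) = mex{0} = 1
g(5) = mex{0} = 1
g(6) = mex{0,1} = 2
g(7) = mex{0,1} = 2
g(8) = mex{0,1} = 2
g(9) = mex{0,1,2} = 3
g(10) = mex{0,1,2} = 3
g(11) = mex{1,2} = 0
g(12) = mex{1,2,3} = 0
g(13) = mex{1,2,3} = 0
The P-positions (g = 0) in 0..13 are 0, 1, 2, 11, 12, 13.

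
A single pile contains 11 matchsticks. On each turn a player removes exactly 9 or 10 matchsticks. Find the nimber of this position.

Build the Grundy sequence with g(k) = mex{g(k−s) : s ∈ {9, 10}, s ≤ k}:
k:     0  1  2  3  4  5  6  7  8  9 10 11
g(k):  0  0  0  0  0  0  0  0  0  1  1  1
So g(11) = 1.

1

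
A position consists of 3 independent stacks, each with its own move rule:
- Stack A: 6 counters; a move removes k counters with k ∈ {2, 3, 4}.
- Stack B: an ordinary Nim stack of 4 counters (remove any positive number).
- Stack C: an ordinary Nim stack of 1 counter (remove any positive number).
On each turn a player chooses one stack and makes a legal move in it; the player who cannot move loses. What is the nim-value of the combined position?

Grundy values for stack A (subtraction set {2, 3, 4}):
k:     0  1  2  3  4  5  6
g(k):  0  0  1  1  2  2  0
So g(6) = 0.
Stack B is a plain Nim stack of size 4, so its Grundy value is 4.
Stack C is a plain Nim stack of size 1, so its Grundy value is 1.
By the Sprague-Grundy theorem, the Grundy value of a sum of independent games is the XOR of the component values.
Combined value = 0 XOR 4 XOR 1 = 5.

5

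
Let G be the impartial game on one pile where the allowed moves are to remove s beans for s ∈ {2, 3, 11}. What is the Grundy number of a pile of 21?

Compute g(0), g(1), … for moves {2, 3, 11}:
k:     0  1  2  3  4  5  6  7  8  9 10 11 12 13 14 15 16 17 18 19 20 21
g(k):  0  0  1  1  2  0  0  1  1  2  0  3  1  2  0  0  1  1  2  0  0  1
So g(21) = 1.

1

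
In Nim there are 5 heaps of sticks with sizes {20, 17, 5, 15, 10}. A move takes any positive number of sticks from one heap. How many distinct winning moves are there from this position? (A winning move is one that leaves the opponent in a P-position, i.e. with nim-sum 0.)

3

Write each in binary and XOR column by column:
  10100  (20)
  10001  (17)
  00101  (5)
  01111  (15)
  01010  (10)
  -----
  00101  (5)
The overall nim-sum is X = 5. A heap of size p has a winning move iff p XOR X < p (reduce it to p XOR X).
  20: 20 XOR 5 = 17 < 20 — winning move (to 17).
  17: 17 XOR 5 = 20 ≥ 17 — no move.
  5: 5 XOR 5 = 0 < 5 — winning move (to 0).
  15: 15 XOR 5 = 10 < 15 — winning move (to 10).
  10: 10 XOR 5 = 15 ≥ 10 — no move.
That gives 3 winning moves.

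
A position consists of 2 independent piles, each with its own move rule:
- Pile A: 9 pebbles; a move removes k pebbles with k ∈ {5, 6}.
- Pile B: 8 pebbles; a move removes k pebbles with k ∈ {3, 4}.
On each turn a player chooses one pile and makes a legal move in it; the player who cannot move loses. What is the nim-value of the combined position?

Build the Grundy sequence for pile A with g(k) = mex{g(k−s) : s ∈ {5, 6}, s ≤ k}:
g(0) = mex{} = 0
g(1) = mex{} = 0
g(2) = mex{} = 0
g(3) = mex{} = 0
g(4) = mex{} = 0
g(5) = mex{0} = 1
g(6) = mex{0} = 1
g(7) = mex{0} = 1
g(8) = mex{0} = 1
g(9) = mex{0} = 1
So g(9) = 1.
Build the Grundy sequence for pile B with g(k) = mex{g(k−s) : s ∈ {3, 4}, s ≤ k}:
g(0) = mex{} = 0
g(1) = mex{} = 0
g(2) = mex{} = 0
g(3) = mex{0} = 1
g(4) = mex{0} = 1
g(5) = mex{0} = 1
g(6) = mex{0,1} = 2
g(7) = mex{1} = 0
g(8) = mex{1} = 0
So g(8) = 0.
By the Sprague-Grundy theorem, the Grundy value of a sum of independent games is the XOR of the component values.
Combined value = 1 XOR 0 = 1.

1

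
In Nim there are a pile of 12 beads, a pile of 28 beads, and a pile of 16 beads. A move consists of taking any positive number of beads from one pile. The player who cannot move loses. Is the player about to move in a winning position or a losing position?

Compute the nim-sum pairwise:
12 XOR 28 = 16
16 XOR 16 = 0
The nim-sum is 0, so this is a P-position: the player to move is in a losing position under optimal play.

Losing position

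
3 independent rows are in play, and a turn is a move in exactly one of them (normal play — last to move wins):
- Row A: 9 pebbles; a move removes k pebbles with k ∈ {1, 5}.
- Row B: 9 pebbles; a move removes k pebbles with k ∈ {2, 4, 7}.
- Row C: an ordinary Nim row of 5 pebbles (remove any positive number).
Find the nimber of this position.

4

Grundy values for row A (subtraction set {1, 5}):
k:     0  1  2  3  4  5  6  7  8  9
g(k):  0  1  0  1  0  1  0  1  0  1
So g(9) = 1.
Grundy values for row B (subtraction set {2, 4, 7}):
g(0) = mex{} = 0
g(1) = mex{} = 0
g(2) = mex{0} = 1
g(3) = mex{0} = 1
g(4) = mex{0,1} = 2
g(5) = mex{0,1} = 2
g(6) = mex{1,2} = 0
g(7) = mex{0,1,2} = 3
g(8) = mex{0,2} = 1
g(9) = mex{1,2,3} = 0
So g(9) = 0.
Row C is a plain Nim row of size 5, so its Grundy value is 5.
The value of a disjunctive sum is the nim-sum of the parts.
Combined value = 1 XOR 0 XOR 5 = 4.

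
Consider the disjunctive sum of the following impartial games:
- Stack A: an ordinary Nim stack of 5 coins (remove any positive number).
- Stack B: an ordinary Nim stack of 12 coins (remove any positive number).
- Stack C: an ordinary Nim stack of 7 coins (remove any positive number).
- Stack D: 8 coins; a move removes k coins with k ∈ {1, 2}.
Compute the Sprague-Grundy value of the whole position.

Stack A is a plain Nim stack of size 5, so its Grundy value is 5.
Stack B is a plain Nim stack of size 12, so its Grundy value is 12.
Stack C is a plain Nim stack of size 7, so its Grundy value is 7.
Grundy values for stack D (subtraction set {1, 2}):
k:     0  1  2  3  4  5  6  7  8
g(k):  0  1  2  0  1  2  0  1  2
So g(8) = 2.
By the Sprague-Grundy theorem, the Grundy value of a sum of independent games is the XOR of the component values.
Combined value = 5 XOR 12 XOR 7 XOR 2 = 12.

12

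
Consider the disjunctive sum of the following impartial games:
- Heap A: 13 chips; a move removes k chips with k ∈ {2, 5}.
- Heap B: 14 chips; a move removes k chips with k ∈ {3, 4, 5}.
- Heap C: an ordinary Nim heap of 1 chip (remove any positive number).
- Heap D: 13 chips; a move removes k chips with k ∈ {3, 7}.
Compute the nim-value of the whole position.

3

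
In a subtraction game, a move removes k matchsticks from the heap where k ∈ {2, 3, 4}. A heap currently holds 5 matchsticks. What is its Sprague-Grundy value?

2

Build the Grundy sequence with g(k) = mex{g(k−s) : s ∈ {2, 3, 4}, s ≤ k}:
g(0) = mex{} = 0
g(1) = mex{} = 0
g(2) = mex{0} = 1
g(3) = mex{0} = 1
g(4) = mex{0,1} = 2
g(5) = mex{0,1} = 2
So g(5) = 2.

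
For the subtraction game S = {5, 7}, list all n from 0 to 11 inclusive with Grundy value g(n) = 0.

Build the Grundy sequence with g(k) = mex{g(k−s) : s ∈ {5, 7}, s ≤ k}:
k:     0  1  2  3  4  5  6  7  8  9 10 11
g(k):  0  0  0  0  0  1  1  1  1  1  2  2
The P-positions (g = 0) in 0..11 are 0, 1, 2, 3, 4.

0, 1, 2, 3, 4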